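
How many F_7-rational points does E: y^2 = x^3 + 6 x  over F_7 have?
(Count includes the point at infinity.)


For each x in F_7, count y with y^2 = x^3 + 6 x + 0 mod 7:
  x = 0: RHS = 0, y in [0]  -> 1 point(s)
  x = 1: RHS = 0, y in [0]  -> 1 point(s)
  x = 4: RHS = 4, y in [2, 5]  -> 2 point(s)
  x = 5: RHS = 1, y in [1, 6]  -> 2 point(s)
  x = 6: RHS = 0, y in [0]  -> 1 point(s)
Affine points: 7. Add the point at infinity: total = 8.

#E(F_7) = 8


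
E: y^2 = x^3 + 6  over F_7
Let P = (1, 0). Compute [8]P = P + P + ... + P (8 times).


k = 8 = 1000_2 (binary, LSB first: 0001)
Double-and-add from P = (1, 0):
  bit 0 = 0: acc unchanged = O
  bit 1 = 0: acc unchanged = O
  bit 2 = 0: acc unchanged = O
  bit 3 = 1: acc = O + O = O

8P = O


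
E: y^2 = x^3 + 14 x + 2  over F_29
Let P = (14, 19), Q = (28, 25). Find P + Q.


P != Q, so use the chord formula.
s = (y2 - y1) / (x2 - x1) = (6) / (14) mod 29 = 17
x3 = s^2 - x1 - x2 mod 29 = 17^2 - 14 - 28 = 15
y3 = s (x1 - x3) - y1 mod 29 = 17 * (14 - 15) - 19 = 22

P + Q = (15, 22)


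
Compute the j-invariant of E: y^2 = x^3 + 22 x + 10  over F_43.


Delta = -16(4 a^3 + 27 b^2) mod 43 = 7
-1728 * (4 a)^3 = -1728 * (4*22)^3 mod 43 = 22
j = 22 * 7^(-1) mod 43 = 40

j = 40 (mod 43)


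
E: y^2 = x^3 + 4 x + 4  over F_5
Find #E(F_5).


For each x in F_5, count y with y^2 = x^3 + 4 x + 4 mod 5:
  x = 0: RHS = 4, y in [2, 3]  -> 2 point(s)
  x = 1: RHS = 4, y in [2, 3]  -> 2 point(s)
  x = 2: RHS = 0, y in [0]  -> 1 point(s)
  x = 4: RHS = 4, y in [2, 3]  -> 2 point(s)
Affine points: 7. Add the point at infinity: total = 8.

#E(F_5) = 8


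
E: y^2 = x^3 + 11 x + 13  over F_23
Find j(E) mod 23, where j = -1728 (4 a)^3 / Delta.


Delta = -16(4 a^3 + 27 b^2) mod 23 = 2
-1728 * (4 a)^3 = -1728 * (4*11)^3 mod 23 = 1
j = 1 * 2^(-1) mod 23 = 12

j = 12 (mod 23)


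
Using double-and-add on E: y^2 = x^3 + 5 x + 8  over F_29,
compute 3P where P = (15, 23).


k = 3 = 11_2 (binary, LSB first: 11)
Double-and-add from P = (15, 23):
  bit 0 = 1: acc = O + (15, 23) = (15, 23)
  bit 1 = 1: acc = (15, 23) + (4, 11) = (4, 18)

3P = (4, 18)


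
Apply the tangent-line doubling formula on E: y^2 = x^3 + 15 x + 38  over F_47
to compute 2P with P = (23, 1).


Doubling: s = (3 x1^2 + a) / (2 y1)
s = (3*23^2 + 15) / (2*1) mod 47 = 2
x3 = s^2 - 2 x1 mod 47 = 2^2 - 2*23 = 5
y3 = s (x1 - x3) - y1 mod 47 = 2 * (23 - 5) - 1 = 35

2P = (5, 35)


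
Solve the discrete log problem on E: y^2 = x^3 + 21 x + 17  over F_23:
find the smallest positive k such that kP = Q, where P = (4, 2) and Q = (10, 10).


Enumerate multiples of P until we hit Q = (10, 10):
  1P = (4, 2)
  2P = (15, 21)
  3P = (22, 15)
  4P = (1, 4)
  5P = (21, 17)
  6P = (10, 13)
  7P = (13, 16)
  8P = (7, 1)
  9P = (7, 22)
  10P = (13, 7)
  11P = (10, 10)
Match found at i = 11.

k = 11


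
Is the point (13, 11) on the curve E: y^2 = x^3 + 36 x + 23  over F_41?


Check whether y^2 = x^3 + 36 x + 23 (mod 41) for (x, y) = (13, 11).
LHS: y^2 = 11^2 mod 41 = 39
RHS: x^3 + 36 x + 23 = 13^3 + 36*13 + 23 mod 41 = 23
LHS != RHS

No, not on the curve


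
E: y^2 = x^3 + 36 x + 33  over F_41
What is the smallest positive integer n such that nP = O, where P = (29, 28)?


Compute successive multiples of P until we hit O:
  1P = (29, 28)
  2P = (20, 15)
  3P = (28, 19)
  4P = (24, 17)
  5P = (24, 24)
  6P = (28, 22)
  7P = (20, 26)
  8P = (29, 13)
  ... (continuing to 9P)
  9P = O

ord(P) = 9


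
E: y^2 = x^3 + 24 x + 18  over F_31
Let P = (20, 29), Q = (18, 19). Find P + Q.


P != Q, so use the chord formula.
s = (y2 - y1) / (x2 - x1) = (21) / (29) mod 31 = 5
x3 = s^2 - x1 - x2 mod 31 = 5^2 - 20 - 18 = 18
y3 = s (x1 - x3) - y1 mod 31 = 5 * (20 - 18) - 29 = 12

P + Q = (18, 12)


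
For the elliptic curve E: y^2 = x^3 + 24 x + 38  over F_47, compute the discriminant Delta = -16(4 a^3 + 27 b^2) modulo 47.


4 a^3 + 27 b^2 = 4*24^3 + 27*38^2 = 55296 + 38988 = 94284
Delta = -16 * (94284) = -1508544
Delta mod 47 = 15

Delta = 15 (mod 47)


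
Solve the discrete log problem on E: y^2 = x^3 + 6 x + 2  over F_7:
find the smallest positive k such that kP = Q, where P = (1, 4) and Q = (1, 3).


Enumerate multiples of P until we hit Q = (1, 3):
  1P = (1, 4)
  2P = (2, 1)
  3P = (6, 4)
  4P = (0, 3)
  5P = (0, 4)
  6P = (6, 3)
  7P = (2, 6)
  8P = (1, 3)
Match found at i = 8.

k = 8


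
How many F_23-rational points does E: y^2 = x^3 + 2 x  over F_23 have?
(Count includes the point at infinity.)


For each x in F_23, count y with y^2 = x^3 + 2 x + 0 mod 23:
  x = 0: RHS = 0, y in [0]  -> 1 point(s)
  x = 1: RHS = 3, y in [7, 16]  -> 2 point(s)
  x = 2: RHS = 12, y in [9, 14]  -> 2 point(s)
  x = 4: RHS = 3, y in [7, 16]  -> 2 point(s)
  x = 7: RHS = 12, y in [9, 14]  -> 2 point(s)
  x = 10: RHS = 8, y in [10, 13]  -> 2 point(s)
  x = 12: RHS = 4, y in [2, 21]  -> 2 point(s)
  x = 14: RHS = 12, y in [9, 14]  -> 2 point(s)
  x = 15: RHS = 1, y in [1, 22]  -> 2 point(s)
  x = 17: RHS = 2, y in [5, 18]  -> 2 point(s)
  x = 18: RHS = 3, y in [7, 16]  -> 2 point(s)
  x = 20: RHS = 13, y in [6, 17]  -> 2 point(s)
Affine points: 23. Add the point at infinity: total = 24.

#E(F_23) = 24


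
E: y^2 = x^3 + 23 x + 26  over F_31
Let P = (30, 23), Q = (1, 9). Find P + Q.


P != Q, so use the chord formula.
s = (y2 - y1) / (x2 - x1) = (17) / (2) mod 31 = 24
x3 = s^2 - x1 - x2 mod 31 = 24^2 - 30 - 1 = 18
y3 = s (x1 - x3) - y1 mod 31 = 24 * (30 - 18) - 23 = 17

P + Q = (18, 17)


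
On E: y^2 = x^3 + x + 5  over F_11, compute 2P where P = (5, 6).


k = 2 = 10_2 (binary, LSB first: 01)
Double-and-add from P = (5, 6):
  bit 0 = 0: acc unchanged = O
  bit 1 = 1: acc = O + (2, 2) = (2, 2)

2P = (2, 2)


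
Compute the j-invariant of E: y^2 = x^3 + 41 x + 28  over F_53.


Delta = -16(4 a^3 + 27 b^2) mod 53 = 16
-1728 * (4 a)^3 = -1728 * (4*41)^3 mod 53 = 28
j = 28 * 16^(-1) mod 53 = 15

j = 15 (mod 53)


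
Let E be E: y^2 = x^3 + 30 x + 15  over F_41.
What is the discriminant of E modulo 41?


4 a^3 + 27 b^2 = 4*30^3 + 27*15^2 = 108000 + 6075 = 114075
Delta = -16 * (114075) = -1825200
Delta mod 41 = 38

Delta = 38 (mod 41)


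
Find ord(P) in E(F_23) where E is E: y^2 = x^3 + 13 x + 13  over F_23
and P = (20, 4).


Compute successive multiples of P until we hit O:
  1P = (20, 4)
  2P = (8, 10)
  3P = (1, 21)
  4P = (10, 4)
  5P = (16, 19)
  6P = (14, 8)
  7P = (15, 8)
  8P = (19, 9)
  ... (continuing to 29P)
  29P = O

ord(P) = 29


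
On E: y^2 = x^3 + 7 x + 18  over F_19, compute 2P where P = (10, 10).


Doubling: s = (3 x1^2 + a) / (2 y1)
s = (3*10^2 + 7) / (2*10) mod 19 = 3
x3 = s^2 - 2 x1 mod 19 = 3^2 - 2*10 = 8
y3 = s (x1 - x3) - y1 mod 19 = 3 * (10 - 8) - 10 = 15

2P = (8, 15)


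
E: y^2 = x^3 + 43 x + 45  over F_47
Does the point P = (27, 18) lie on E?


Check whether y^2 = x^3 + 43 x + 45 (mod 47) for (x, y) = (27, 18).
LHS: y^2 = 18^2 mod 47 = 42
RHS: x^3 + 43 x + 45 = 27^3 + 43*27 + 45 mod 47 = 21
LHS != RHS

No, not on the curve


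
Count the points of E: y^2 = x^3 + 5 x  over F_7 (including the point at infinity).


For each x in F_7, count y with y^2 = x^3 + 5 x + 0 mod 7:
  x = 0: RHS = 0, y in [0]  -> 1 point(s)
  x = 2: RHS = 4, y in [2, 5]  -> 2 point(s)
  x = 3: RHS = 0, y in [0]  -> 1 point(s)
  x = 4: RHS = 0, y in [0]  -> 1 point(s)
  x = 6: RHS = 1, y in [1, 6]  -> 2 point(s)
Affine points: 7. Add the point at infinity: total = 8.

#E(F_7) = 8


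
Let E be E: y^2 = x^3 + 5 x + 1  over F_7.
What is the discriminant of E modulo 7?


4 a^3 + 27 b^2 = 4*5^3 + 27*1^2 = 500 + 27 = 527
Delta = -16 * (527) = -8432
Delta mod 7 = 3

Delta = 3 (mod 7)


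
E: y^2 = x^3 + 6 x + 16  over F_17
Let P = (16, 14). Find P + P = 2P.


Doubling: s = (3 x1^2 + a) / (2 y1)
s = (3*16^2 + 6) / (2*14) mod 17 = 7
x3 = s^2 - 2 x1 mod 17 = 7^2 - 2*16 = 0
y3 = s (x1 - x3) - y1 mod 17 = 7 * (16 - 0) - 14 = 13

2P = (0, 13)


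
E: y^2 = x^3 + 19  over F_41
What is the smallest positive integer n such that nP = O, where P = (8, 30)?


Compute successive multiples of P until we hit O:
  1P = (8, 30)
  2P = (9, 16)
  3P = (15, 27)
  4P = (14, 37)
  5P = (1, 26)
  6P = (34, 2)
  7P = (30, 0)
  8P = (34, 39)
  ... (continuing to 14P)
  14P = O

ord(P) = 14


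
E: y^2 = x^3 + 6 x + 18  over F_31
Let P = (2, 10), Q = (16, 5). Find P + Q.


P != Q, so use the chord formula.
s = (y2 - y1) / (x2 - x1) = (26) / (14) mod 31 = 24
x3 = s^2 - x1 - x2 mod 31 = 24^2 - 2 - 16 = 0
y3 = s (x1 - x3) - y1 mod 31 = 24 * (2 - 0) - 10 = 7

P + Q = (0, 7)


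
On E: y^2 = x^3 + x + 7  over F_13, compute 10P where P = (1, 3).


k = 10 = 1010_2 (binary, LSB first: 0101)
Double-and-add from P = (1, 3):
  bit 0 = 0: acc unchanged = O
  bit 1 = 1: acc = O + (10, 4) = (10, 4)
  bit 2 = 0: acc unchanged = (10, 4)
  bit 3 = 1: acc = (10, 4) + (9, 2) = (11, 7)

10P = (11, 7)


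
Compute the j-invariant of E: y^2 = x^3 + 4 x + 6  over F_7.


Delta = -16(4 a^3 + 27 b^2) mod 7 = 1
-1728 * (4 a)^3 = -1728 * (4*4)^3 mod 7 = 1
j = 1 * 1^(-1) mod 7 = 1

j = 1 (mod 7)


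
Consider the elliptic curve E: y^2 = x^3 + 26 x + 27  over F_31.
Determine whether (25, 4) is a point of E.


Check whether y^2 = x^3 + 26 x + 27 (mod 31) for (x, y) = (25, 4).
LHS: y^2 = 4^2 mod 31 = 16
RHS: x^3 + 26 x + 27 = 25^3 + 26*25 + 27 mod 31 = 27
LHS != RHS

No, not on the curve


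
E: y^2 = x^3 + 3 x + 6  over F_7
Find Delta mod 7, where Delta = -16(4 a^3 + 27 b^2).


4 a^3 + 27 b^2 = 4*3^3 + 27*6^2 = 108 + 972 = 1080
Delta = -16 * (1080) = -17280
Delta mod 7 = 3

Delta = 3 (mod 7)


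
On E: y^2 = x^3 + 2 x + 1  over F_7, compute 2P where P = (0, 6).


Doubling: s = (3 x1^2 + a) / (2 y1)
s = (3*0^2 + 2) / (2*6) mod 7 = 6
x3 = s^2 - 2 x1 mod 7 = 6^2 - 2*0 = 1
y3 = s (x1 - x3) - y1 mod 7 = 6 * (0 - 1) - 6 = 2

2P = (1, 2)


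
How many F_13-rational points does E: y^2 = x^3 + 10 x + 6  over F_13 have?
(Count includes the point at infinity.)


For each x in F_13, count y with y^2 = x^3 + 10 x + 6 mod 13:
  x = 1: RHS = 4, y in [2, 11]  -> 2 point(s)
  x = 5: RHS = 12, y in [5, 8]  -> 2 point(s)
  x = 6: RHS = 9, y in [3, 10]  -> 2 point(s)
  x = 7: RHS = 3, y in [4, 9]  -> 2 point(s)
  x = 8: RHS = 0, y in [0]  -> 1 point(s)
  x = 10: RHS = 1, y in [1, 12]  -> 2 point(s)
  x = 11: RHS = 4, y in [2, 11]  -> 2 point(s)
Affine points: 13. Add the point at infinity: total = 14.

#E(F_13) = 14


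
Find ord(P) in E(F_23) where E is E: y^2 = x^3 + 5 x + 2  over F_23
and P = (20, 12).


Compute successive multiples of P until we hit O:
  1P = (20, 12)
  2P = (18, 6)
  3P = (17, 20)
  4P = (11, 10)
  5P = (0, 18)
  6P = (7, 14)
  7P = (8, 18)
  8P = (1, 13)
  ... (continuing to 21P)
  21P = O

ord(P) = 21


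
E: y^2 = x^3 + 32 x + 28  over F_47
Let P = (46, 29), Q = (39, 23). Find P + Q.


P != Q, so use the chord formula.
s = (y2 - y1) / (x2 - x1) = (41) / (40) mod 47 = 21
x3 = s^2 - x1 - x2 mod 47 = 21^2 - 46 - 39 = 27
y3 = s (x1 - x3) - y1 mod 47 = 21 * (46 - 27) - 29 = 41

P + Q = (27, 41)


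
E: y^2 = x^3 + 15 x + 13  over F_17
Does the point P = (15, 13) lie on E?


Check whether y^2 = x^3 + 15 x + 13 (mod 17) for (x, y) = (15, 13).
LHS: y^2 = 13^2 mod 17 = 16
RHS: x^3 + 15 x + 13 = 15^3 + 15*15 + 13 mod 17 = 9
LHS != RHS

No, not on the curve


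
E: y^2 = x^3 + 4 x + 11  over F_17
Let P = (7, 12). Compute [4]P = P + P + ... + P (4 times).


k = 4 = 100_2 (binary, LSB first: 001)
Double-and-add from P = (7, 12):
  bit 0 = 0: acc unchanged = O
  bit 1 = 0: acc unchanged = O
  bit 2 = 1: acc = O + (7, 5) = (7, 5)

4P = (7, 5)


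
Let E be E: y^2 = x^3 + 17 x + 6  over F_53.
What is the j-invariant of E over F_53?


Delta = -16(4 a^3 + 27 b^2) mod 53 = 47
-1728 * (4 a)^3 = -1728 * (4*17)^3 mod 53 = 14
j = 14 * 47^(-1) mod 53 = 33

j = 33 (mod 53)


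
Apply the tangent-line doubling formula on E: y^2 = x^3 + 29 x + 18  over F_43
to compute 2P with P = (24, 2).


Doubling: s = (3 x1^2 + a) / (2 y1)
s = (3*24^2 + 29) / (2*2) mod 43 = 20
x3 = s^2 - 2 x1 mod 43 = 20^2 - 2*24 = 8
y3 = s (x1 - x3) - y1 mod 43 = 20 * (24 - 8) - 2 = 17

2P = (8, 17)


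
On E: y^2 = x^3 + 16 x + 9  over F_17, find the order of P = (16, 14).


Compute successive multiples of P until we hit O:
  1P = (16, 14)
  2P = (4, 16)
  3P = (6, 7)
  4P = (13, 0)
  5P = (6, 10)
  6P = (4, 1)
  7P = (16, 3)
  8P = O

ord(P) = 8


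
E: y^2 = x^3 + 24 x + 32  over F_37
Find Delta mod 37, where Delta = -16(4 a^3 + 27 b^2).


4 a^3 + 27 b^2 = 4*24^3 + 27*32^2 = 55296 + 27648 = 82944
Delta = -16 * (82944) = -1327104
Delta mod 37 = 12

Delta = 12 (mod 37)


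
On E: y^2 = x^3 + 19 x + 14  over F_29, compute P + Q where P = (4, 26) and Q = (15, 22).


P != Q, so use the chord formula.
s = (y2 - y1) / (x2 - x1) = (25) / (11) mod 29 = 26
x3 = s^2 - x1 - x2 mod 29 = 26^2 - 4 - 15 = 19
y3 = s (x1 - x3) - y1 mod 29 = 26 * (4 - 19) - 26 = 19

P + Q = (19, 19)


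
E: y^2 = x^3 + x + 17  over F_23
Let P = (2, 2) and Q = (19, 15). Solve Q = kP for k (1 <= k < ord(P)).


Enumerate multiples of P until we hit Q = (19, 15):
  1P = (2, 2)
  2P = (8, 13)
  3P = (17, 5)
  4P = (16, 9)
  5P = (11, 5)
  6P = (5, 20)
  7P = (6, 20)
  8P = (18, 18)
  9P = (4, 19)
  10P = (3, 1)
  11P = (19, 15)
Match found at i = 11.

k = 11


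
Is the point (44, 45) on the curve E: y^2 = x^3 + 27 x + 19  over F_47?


Check whether y^2 = x^3 + 27 x + 19 (mod 47) for (x, y) = (44, 45).
LHS: y^2 = 45^2 mod 47 = 4
RHS: x^3 + 27 x + 19 = 44^3 + 27*44 + 19 mod 47 = 5
LHS != RHS

No, not on the curve


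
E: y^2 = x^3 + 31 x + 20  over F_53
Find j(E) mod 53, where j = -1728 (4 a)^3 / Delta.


Delta = -16(4 a^3 + 27 b^2) mod 53 = 31
-1728 * (4 a)^3 = -1728 * (4*31)^3 mod 53 = 42
j = 42 * 31^(-1) mod 53 = 27

j = 27 (mod 53)


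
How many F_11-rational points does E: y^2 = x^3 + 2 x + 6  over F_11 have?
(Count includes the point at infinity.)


For each x in F_11, count y with y^2 = x^3 + 2 x + 6 mod 11:
  x = 1: RHS = 9, y in [3, 8]  -> 2 point(s)
  x = 4: RHS = 1, y in [1, 10]  -> 2 point(s)
  x = 5: RHS = 9, y in [3, 8]  -> 2 point(s)
  x = 6: RHS = 3, y in [5, 6]  -> 2 point(s)
  x = 7: RHS = 0, y in [0]  -> 1 point(s)
  x = 9: RHS = 5, y in [4, 7]  -> 2 point(s)
  x = 10: RHS = 3, y in [5, 6]  -> 2 point(s)
Affine points: 13. Add the point at infinity: total = 14.

#E(F_11) = 14


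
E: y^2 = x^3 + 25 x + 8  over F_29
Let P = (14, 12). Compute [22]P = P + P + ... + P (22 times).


k = 22 = 10110_2 (binary, LSB first: 01101)
Double-and-add from P = (14, 12):
  bit 0 = 0: acc unchanged = O
  bit 1 = 1: acc = O + (26, 15) = (26, 15)
  bit 2 = 1: acc = (26, 15) + (13, 23) = (12, 21)
  bit 3 = 0: acc unchanged = (12, 21)
  bit 4 = 1: acc = (12, 21) + (16, 3) = (14, 17)

22P = (14, 17)


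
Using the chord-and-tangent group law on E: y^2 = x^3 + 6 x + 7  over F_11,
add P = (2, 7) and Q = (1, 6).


P != Q, so use the chord formula.
s = (y2 - y1) / (x2 - x1) = (10) / (10) mod 11 = 1
x3 = s^2 - x1 - x2 mod 11 = 1^2 - 2 - 1 = 9
y3 = s (x1 - x3) - y1 mod 11 = 1 * (2 - 9) - 7 = 8

P + Q = (9, 8)


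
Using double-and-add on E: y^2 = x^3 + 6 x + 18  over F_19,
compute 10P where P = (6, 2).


k = 10 = 1010_2 (binary, LSB first: 0101)
Double-and-add from P = (6, 2):
  bit 0 = 0: acc unchanged = O
  bit 1 = 1: acc = O + (7, 17) = (7, 17)
  bit 2 = 0: acc unchanged = (7, 17)
  bit 3 = 1: acc = (7, 17) + (3, 14) = (6, 17)

10P = (6, 17)


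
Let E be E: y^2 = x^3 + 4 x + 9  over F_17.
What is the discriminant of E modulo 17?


4 a^3 + 27 b^2 = 4*4^3 + 27*9^2 = 256 + 2187 = 2443
Delta = -16 * (2443) = -39088
Delta mod 17 = 12

Delta = 12 (mod 17)


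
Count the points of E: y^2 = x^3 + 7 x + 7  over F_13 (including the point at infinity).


For each x in F_13, count y with y^2 = x^3 + 7 x + 7 mod 13:
  x = 2: RHS = 3, y in [4, 9]  -> 2 point(s)
  x = 3: RHS = 3, y in [4, 9]  -> 2 point(s)
  x = 7: RHS = 9, y in [3, 10]  -> 2 point(s)
  x = 8: RHS = 3, y in [4, 9]  -> 2 point(s)
  x = 12: RHS = 12, y in [5, 8]  -> 2 point(s)
Affine points: 10. Add the point at infinity: total = 11.

#E(F_13) = 11


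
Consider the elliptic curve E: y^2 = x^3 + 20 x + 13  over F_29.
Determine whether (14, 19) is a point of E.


Check whether y^2 = x^3 + 20 x + 13 (mod 29) for (x, y) = (14, 19).
LHS: y^2 = 19^2 mod 29 = 13
RHS: x^3 + 20 x + 13 = 14^3 + 20*14 + 13 mod 29 = 21
LHS != RHS

No, not on the curve


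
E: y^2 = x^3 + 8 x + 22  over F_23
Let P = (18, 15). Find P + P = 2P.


Doubling: s = (3 x1^2 + a) / (2 y1)
s = (3*18^2 + 8) / (2*15) mod 23 = 2
x3 = s^2 - 2 x1 mod 23 = 2^2 - 2*18 = 14
y3 = s (x1 - x3) - y1 mod 23 = 2 * (18 - 14) - 15 = 16

2P = (14, 16)


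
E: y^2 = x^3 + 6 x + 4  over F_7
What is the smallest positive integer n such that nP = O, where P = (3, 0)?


Compute successive multiples of P until we hit O:
  1P = (3, 0)
  2P = O

ord(P) = 2


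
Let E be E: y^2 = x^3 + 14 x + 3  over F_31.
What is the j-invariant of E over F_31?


Delta = -16(4 a^3 + 27 b^2) mod 31 = 17
-1728 * (4 a)^3 = -1728 * (4*14)^3 mod 31 = 8
j = 8 * 17^(-1) mod 31 = 26

j = 26 (mod 31)


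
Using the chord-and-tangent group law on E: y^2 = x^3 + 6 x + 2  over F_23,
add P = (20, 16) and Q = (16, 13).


P != Q, so use the chord formula.
s = (y2 - y1) / (x2 - x1) = (20) / (19) mod 23 = 18
x3 = s^2 - x1 - x2 mod 23 = 18^2 - 20 - 16 = 12
y3 = s (x1 - x3) - y1 mod 23 = 18 * (20 - 12) - 16 = 13

P + Q = (12, 13)


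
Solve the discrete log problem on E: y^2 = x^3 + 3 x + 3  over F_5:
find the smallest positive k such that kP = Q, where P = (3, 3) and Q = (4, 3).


Enumerate multiples of P until we hit Q = (4, 3):
  1P = (3, 3)
  2P = (4, 2)
  3P = (4, 3)
Match found at i = 3.

k = 3


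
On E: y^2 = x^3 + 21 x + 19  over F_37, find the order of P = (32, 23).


Compute successive multiples of P until we hit O:
  1P = (32, 23)
  2P = (21, 8)
  3P = (25, 0)
  4P = (21, 29)
  5P = (32, 14)
  6P = O

ord(P) = 6


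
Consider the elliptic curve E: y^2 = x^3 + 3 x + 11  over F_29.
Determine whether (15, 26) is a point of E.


Check whether y^2 = x^3 + 3 x + 11 (mod 29) for (x, y) = (15, 26).
LHS: y^2 = 26^2 mod 29 = 9
RHS: x^3 + 3 x + 11 = 15^3 + 3*15 + 11 mod 29 = 9
LHS = RHS

Yes, on the curve


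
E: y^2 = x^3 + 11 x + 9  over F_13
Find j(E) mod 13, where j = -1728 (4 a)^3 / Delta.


Delta = -16(4 a^3 + 27 b^2) mod 13 = 9
-1728 * (4 a)^3 = -1728 * (4*11)^3 mod 13 = 8
j = 8 * 9^(-1) mod 13 = 11

j = 11 (mod 13)


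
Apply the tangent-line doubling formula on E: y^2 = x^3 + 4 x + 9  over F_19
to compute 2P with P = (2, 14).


Doubling: s = (3 x1^2 + a) / (2 y1)
s = (3*2^2 + 4) / (2*14) mod 19 = 6
x3 = s^2 - 2 x1 mod 19 = 6^2 - 2*2 = 13
y3 = s (x1 - x3) - y1 mod 19 = 6 * (2 - 13) - 14 = 15

2P = (13, 15)


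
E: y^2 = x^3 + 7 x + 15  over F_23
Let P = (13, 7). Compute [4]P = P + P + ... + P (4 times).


k = 4 = 100_2 (binary, LSB first: 001)
Double-and-add from P = (13, 7):
  bit 0 = 0: acc unchanged = O
  bit 1 = 0: acc unchanged = O
  bit 2 = 1: acc = O + (7, 19) = (7, 19)

4P = (7, 19)


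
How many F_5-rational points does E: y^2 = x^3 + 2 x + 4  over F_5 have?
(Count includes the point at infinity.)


For each x in F_5, count y with y^2 = x^3 + 2 x + 4 mod 5:
  x = 0: RHS = 4, y in [2, 3]  -> 2 point(s)
  x = 2: RHS = 1, y in [1, 4]  -> 2 point(s)
  x = 4: RHS = 1, y in [1, 4]  -> 2 point(s)
Affine points: 6. Add the point at infinity: total = 7.

#E(F_5) = 7


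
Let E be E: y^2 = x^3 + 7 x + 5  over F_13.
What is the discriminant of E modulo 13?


4 a^3 + 27 b^2 = 4*7^3 + 27*5^2 = 1372 + 675 = 2047
Delta = -16 * (2047) = -32752
Delta mod 13 = 8

Delta = 8 (mod 13)


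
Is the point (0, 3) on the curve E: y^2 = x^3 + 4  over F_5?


Check whether y^2 = x^3 + 0 x + 4 (mod 5) for (x, y) = (0, 3).
LHS: y^2 = 3^2 mod 5 = 4
RHS: x^3 + 0 x + 4 = 0^3 + 0*0 + 4 mod 5 = 4
LHS = RHS

Yes, on the curve


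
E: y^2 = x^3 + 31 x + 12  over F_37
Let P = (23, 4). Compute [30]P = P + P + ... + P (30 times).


k = 30 = 11110_2 (binary, LSB first: 01111)
Double-and-add from P = (23, 4):
  bit 0 = 0: acc unchanged = O
  bit 1 = 1: acc = O + (18, 36) = (18, 36)
  bit 2 = 1: acc = (18, 36) + (5, 12) = (15, 35)
  bit 3 = 1: acc = (15, 35) + (0, 7) = (12, 15)
  bit 4 = 1: acc = (12, 15) + (10, 29) = (27, 16)

30P = (27, 16)


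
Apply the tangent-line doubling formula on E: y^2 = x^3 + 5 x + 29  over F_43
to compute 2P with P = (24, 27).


Doubling: s = (3 x1^2 + a) / (2 y1)
s = (3*24^2 + 5) / (2*27) mod 43 = 9
x3 = s^2 - 2 x1 mod 43 = 9^2 - 2*24 = 33
y3 = s (x1 - x3) - y1 mod 43 = 9 * (24 - 33) - 27 = 21

2P = (33, 21)


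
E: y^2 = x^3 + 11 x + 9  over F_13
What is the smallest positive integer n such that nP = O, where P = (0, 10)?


Compute successive multiples of P until we hit O:
  1P = (0, 10)
  2P = (3, 2)
  3P = (7, 0)
  4P = (3, 11)
  5P = (0, 3)
  6P = O

ord(P) = 6


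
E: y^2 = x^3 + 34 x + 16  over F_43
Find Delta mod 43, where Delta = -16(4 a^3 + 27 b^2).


4 a^3 + 27 b^2 = 4*34^3 + 27*16^2 = 157216 + 6912 = 164128
Delta = -16 * (164128) = -2626048
Delta mod 43 = 5

Delta = 5 (mod 43)


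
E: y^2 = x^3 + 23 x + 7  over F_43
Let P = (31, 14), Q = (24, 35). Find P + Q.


P != Q, so use the chord formula.
s = (y2 - y1) / (x2 - x1) = (21) / (36) mod 43 = 40
x3 = s^2 - x1 - x2 mod 43 = 40^2 - 31 - 24 = 40
y3 = s (x1 - x3) - y1 mod 43 = 40 * (31 - 40) - 14 = 13

P + Q = (40, 13)


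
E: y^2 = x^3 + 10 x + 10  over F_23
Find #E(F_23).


For each x in F_23, count y with y^2 = x^3 + 10 x + 10 mod 23:
  x = 5: RHS = 1, y in [1, 22]  -> 2 point(s)
  x = 7: RHS = 9, y in [3, 20]  -> 2 point(s)
  x = 8: RHS = 4, y in [2, 21]  -> 2 point(s)
  x = 9: RHS = 1, y in [1, 22]  -> 2 point(s)
  x = 10: RHS = 6, y in [11, 12]  -> 2 point(s)
  x = 11: RHS = 2, y in [5, 18]  -> 2 point(s)
  x = 12: RHS = 18, y in [8, 15]  -> 2 point(s)
  x = 15: RHS = 16, y in [4, 19]  -> 2 point(s)
Affine points: 16. Add the point at infinity: total = 17.

#E(F_23) = 17


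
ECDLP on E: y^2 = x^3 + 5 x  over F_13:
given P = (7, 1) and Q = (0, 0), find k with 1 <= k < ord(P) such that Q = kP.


Enumerate multiples of P until we hit Q = (0, 0):
  1P = (7, 1)
  2P = (3, 4)
  3P = (6, 8)
  4P = (10, 7)
  5P = (0, 0)
Match found at i = 5.

k = 5


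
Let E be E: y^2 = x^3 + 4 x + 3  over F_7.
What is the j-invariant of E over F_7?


Delta = -16(4 a^3 + 27 b^2) mod 7 = 3
-1728 * (4 a)^3 = -1728 * (4*4)^3 mod 7 = 1
j = 1 * 3^(-1) mod 7 = 5

j = 5 (mod 7)


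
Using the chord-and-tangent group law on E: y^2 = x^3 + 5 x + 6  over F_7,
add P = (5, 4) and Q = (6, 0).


P != Q, so use the chord formula.
s = (y2 - y1) / (x2 - x1) = (3) / (1) mod 7 = 3
x3 = s^2 - x1 - x2 mod 7 = 3^2 - 5 - 6 = 5
y3 = s (x1 - x3) - y1 mod 7 = 3 * (5 - 5) - 4 = 3

P + Q = (5, 3)


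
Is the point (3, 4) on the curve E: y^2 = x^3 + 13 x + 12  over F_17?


Check whether y^2 = x^3 + 13 x + 12 (mod 17) for (x, y) = (3, 4).
LHS: y^2 = 4^2 mod 17 = 16
RHS: x^3 + 13 x + 12 = 3^3 + 13*3 + 12 mod 17 = 10
LHS != RHS

No, not on the curve


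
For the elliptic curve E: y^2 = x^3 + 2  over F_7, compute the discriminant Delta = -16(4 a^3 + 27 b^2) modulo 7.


4 a^3 + 27 b^2 = 4*0^3 + 27*2^2 = 0 + 108 = 108
Delta = -16 * (108) = -1728
Delta mod 7 = 1

Delta = 1 (mod 7)


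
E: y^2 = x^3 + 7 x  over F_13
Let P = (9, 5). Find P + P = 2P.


Doubling: s = (3 x1^2 + a) / (2 y1)
s = (3*9^2 + 7) / (2*5) mod 13 = 12
x3 = s^2 - 2 x1 mod 13 = 12^2 - 2*9 = 9
y3 = s (x1 - x3) - y1 mod 13 = 12 * (9 - 9) - 5 = 8

2P = (9, 8)


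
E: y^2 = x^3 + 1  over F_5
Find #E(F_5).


For each x in F_5, count y with y^2 = x^3 + 0 x + 1 mod 5:
  x = 0: RHS = 1, y in [1, 4]  -> 2 point(s)
  x = 2: RHS = 4, y in [2, 3]  -> 2 point(s)
  x = 4: RHS = 0, y in [0]  -> 1 point(s)
Affine points: 5. Add the point at infinity: total = 6.

#E(F_5) = 6


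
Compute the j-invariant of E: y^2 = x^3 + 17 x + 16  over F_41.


Delta = -16(4 a^3 + 27 b^2) mod 41 = 23
-1728 * (4 a)^3 = -1728 * (4*17)^3 mod 41 = 23
j = 23 * 23^(-1) mod 41 = 1

j = 1 (mod 41)


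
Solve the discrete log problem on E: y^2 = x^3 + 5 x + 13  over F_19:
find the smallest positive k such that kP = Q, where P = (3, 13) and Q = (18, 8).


Enumerate multiples of P until we hit Q = (18, 8):
  1P = (3, 13)
  2P = (18, 8)
Match found at i = 2.

k = 2


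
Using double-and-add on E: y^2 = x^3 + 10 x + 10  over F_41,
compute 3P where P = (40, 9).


k = 3 = 11_2 (binary, LSB first: 11)
Double-and-add from P = (40, 9):
  bit 0 = 1: acc = O + (40, 9) = (40, 9)
  bit 1 = 1: acc = (40, 9) + (11, 37) = (0, 16)

3P = (0, 16)


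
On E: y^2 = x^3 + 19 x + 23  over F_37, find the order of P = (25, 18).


Compute successive multiples of P until we hit O:
  1P = (25, 18)
  2P = (36, 22)
  3P = (22, 10)
  4P = (30, 18)
  5P = (19, 19)
  6P = (29, 32)
  7P = (23, 26)
  8P = (5, 13)
  ... (continuing to 20P)
  20P = O

ord(P) = 20


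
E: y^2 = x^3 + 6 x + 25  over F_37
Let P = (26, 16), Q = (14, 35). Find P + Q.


P != Q, so use the chord formula.
s = (y2 - y1) / (x2 - x1) = (19) / (25) mod 37 = 20
x3 = s^2 - x1 - x2 mod 37 = 20^2 - 26 - 14 = 27
y3 = s (x1 - x3) - y1 mod 37 = 20 * (26 - 27) - 16 = 1

P + Q = (27, 1)


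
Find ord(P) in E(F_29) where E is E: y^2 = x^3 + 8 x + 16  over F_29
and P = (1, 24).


Compute successive multiples of P until we hit O:
  1P = (1, 24)
  2P = (14, 28)
  3P = (5, 6)
  4P = (7, 3)
  5P = (26, 20)
  6P = (3, 3)
  7P = (12, 19)
  8P = (21, 22)
  ... (continuing to 39P)
  39P = O

ord(P) = 39


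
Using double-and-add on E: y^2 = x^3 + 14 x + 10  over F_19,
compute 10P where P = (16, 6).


k = 10 = 1010_2 (binary, LSB first: 0101)
Double-and-add from P = (16, 6):
  bit 0 = 0: acc unchanged = O
  bit 1 = 1: acc = O + (12, 14) = (12, 14)
  bit 2 = 0: acc unchanged = (12, 14)
  bit 3 = 1: acc = (12, 14) + (6, 14) = (1, 5)

10P = (1, 5)


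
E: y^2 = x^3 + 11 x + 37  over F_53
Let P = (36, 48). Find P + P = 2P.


Doubling: s = (3 x1^2 + a) / (2 y1)
s = (3*36^2 + 11) / (2*48) mod 53 = 50
x3 = s^2 - 2 x1 mod 53 = 50^2 - 2*36 = 43
y3 = s (x1 - x3) - y1 mod 53 = 50 * (36 - 43) - 48 = 26

2P = (43, 26)


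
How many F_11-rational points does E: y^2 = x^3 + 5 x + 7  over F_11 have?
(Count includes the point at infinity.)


For each x in F_11, count y with y^2 = x^3 + 5 x + 7 mod 11:
  x = 2: RHS = 3, y in [5, 6]  -> 2 point(s)
  x = 3: RHS = 5, y in [4, 7]  -> 2 point(s)
  x = 4: RHS = 3, y in [5, 6]  -> 2 point(s)
  x = 5: RHS = 3, y in [5, 6]  -> 2 point(s)
  x = 6: RHS = 0, y in [0]  -> 1 point(s)
  x = 7: RHS = 0, y in [0]  -> 1 point(s)
  x = 8: RHS = 9, y in [3, 8]  -> 2 point(s)
  x = 9: RHS = 0, y in [0]  -> 1 point(s)
  x = 10: RHS = 1, y in [1, 10]  -> 2 point(s)
Affine points: 15. Add the point at infinity: total = 16.

#E(F_11) = 16


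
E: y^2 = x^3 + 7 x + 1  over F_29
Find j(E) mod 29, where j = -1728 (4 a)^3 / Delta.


Delta = -16(4 a^3 + 27 b^2) mod 29 = 4
-1728 * (4 a)^3 = -1728 * (4*7)^3 mod 29 = 17
j = 17 * 4^(-1) mod 29 = 26

j = 26 (mod 29)


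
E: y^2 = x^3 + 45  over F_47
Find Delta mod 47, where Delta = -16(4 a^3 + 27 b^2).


4 a^3 + 27 b^2 = 4*0^3 + 27*45^2 = 0 + 54675 = 54675
Delta = -16 * (54675) = -874800
Delta mod 47 = 11

Delta = 11 (mod 47)


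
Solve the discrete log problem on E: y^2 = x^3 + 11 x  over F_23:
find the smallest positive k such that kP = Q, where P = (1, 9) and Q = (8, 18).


Enumerate multiples of P until we hit Q = (8, 18):
  1P = (1, 9)
  2P = (4, 4)
  3P = (8, 18)
Match found at i = 3.

k = 3


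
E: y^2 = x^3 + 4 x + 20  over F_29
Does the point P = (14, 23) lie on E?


Check whether y^2 = x^3 + 4 x + 20 (mod 29) for (x, y) = (14, 23).
LHS: y^2 = 23^2 mod 29 = 7
RHS: x^3 + 4 x + 20 = 14^3 + 4*14 + 20 mod 29 = 7
LHS = RHS

Yes, on the curve


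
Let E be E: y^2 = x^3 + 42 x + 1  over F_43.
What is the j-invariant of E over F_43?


Delta = -16(4 a^3 + 27 b^2) mod 43 = 19
-1728 * (4 a)^3 = -1728 * (4*42)^3 mod 43 = 39
j = 39 * 19^(-1) mod 43 = 36

j = 36 (mod 43)


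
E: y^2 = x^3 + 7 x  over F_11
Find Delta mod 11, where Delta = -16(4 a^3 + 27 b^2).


4 a^3 + 27 b^2 = 4*7^3 + 27*0^2 = 1372 + 0 = 1372
Delta = -16 * (1372) = -21952
Delta mod 11 = 4

Delta = 4 (mod 11)


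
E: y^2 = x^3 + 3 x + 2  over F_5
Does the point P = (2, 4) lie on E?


Check whether y^2 = x^3 + 3 x + 2 (mod 5) for (x, y) = (2, 4).
LHS: y^2 = 4^2 mod 5 = 1
RHS: x^3 + 3 x + 2 = 2^3 + 3*2 + 2 mod 5 = 1
LHS = RHS

Yes, on the curve


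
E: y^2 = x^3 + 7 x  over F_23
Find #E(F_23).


For each x in F_23, count y with y^2 = x^3 + 7 x + 0 mod 23:
  x = 0: RHS = 0, y in [0]  -> 1 point(s)
  x = 1: RHS = 8, y in [10, 13]  -> 2 point(s)
  x = 3: RHS = 2, y in [5, 18]  -> 2 point(s)
  x = 4: RHS = 0, y in [0]  -> 1 point(s)
  x = 7: RHS = 1, y in [1, 22]  -> 2 point(s)
  x = 8: RHS = 16, y in [4, 19]  -> 2 point(s)
  x = 10: RHS = 12, y in [9, 14]  -> 2 point(s)
  x = 12: RHS = 18, y in [8, 15]  -> 2 point(s)
  x = 14: RHS = 13, y in [6, 17]  -> 2 point(s)
  x = 17: RHS = 18, y in [8, 15]  -> 2 point(s)
  x = 18: RHS = 1, y in [1, 22]  -> 2 point(s)
  x = 19: RHS = 0, y in [0]  -> 1 point(s)
  x = 21: RHS = 1, y in [1, 22]  -> 2 point(s)
Affine points: 23. Add the point at infinity: total = 24.

#E(F_23) = 24


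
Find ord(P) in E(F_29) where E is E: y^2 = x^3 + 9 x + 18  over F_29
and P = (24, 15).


Compute successive multiples of P until we hit O:
  1P = (24, 15)
  2P = (19, 28)
  3P = (9, 4)
  4P = (16, 16)
  5P = (23, 3)
  6P = (10, 8)
  7P = (17, 3)
  8P = (1, 12)
  ... (continuing to 27P)
  27P = O

ord(P) = 27


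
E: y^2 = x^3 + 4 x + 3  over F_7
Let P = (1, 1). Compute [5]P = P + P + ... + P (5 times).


k = 5 = 101_2 (binary, LSB first: 101)
Double-and-add from P = (1, 1):
  bit 0 = 1: acc = O + (1, 1) = (1, 1)
  bit 1 = 0: acc unchanged = (1, 1)
  bit 2 = 1: acc = (1, 1) + (5, 1) = (1, 6)

5P = (1, 6)


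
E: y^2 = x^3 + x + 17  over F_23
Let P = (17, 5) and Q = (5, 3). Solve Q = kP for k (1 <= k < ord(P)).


Enumerate multiples of P until we hit Q = (5, 3):
  1P = (17, 5)
  2P = (5, 20)
  3P = (4, 19)
  4P = (15, 7)
  5P = (15, 16)
  6P = (4, 4)
  7P = (5, 3)
Match found at i = 7.

k = 7


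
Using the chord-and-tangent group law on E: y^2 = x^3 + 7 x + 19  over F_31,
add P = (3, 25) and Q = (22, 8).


P != Q, so use the chord formula.
s = (y2 - y1) / (x2 - x1) = (14) / (19) mod 31 = 4
x3 = s^2 - x1 - x2 mod 31 = 4^2 - 3 - 22 = 22
y3 = s (x1 - x3) - y1 mod 31 = 4 * (3 - 22) - 25 = 23

P + Q = (22, 23)


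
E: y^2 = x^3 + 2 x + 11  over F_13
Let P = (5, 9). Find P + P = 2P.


Doubling: s = (3 x1^2 + a) / (2 y1)
s = (3*5^2 + 2) / (2*9) mod 13 = 5
x3 = s^2 - 2 x1 mod 13 = 5^2 - 2*5 = 2
y3 = s (x1 - x3) - y1 mod 13 = 5 * (5 - 2) - 9 = 6

2P = (2, 6)


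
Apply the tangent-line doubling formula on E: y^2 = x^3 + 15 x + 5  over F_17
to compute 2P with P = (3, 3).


Doubling: s = (3 x1^2 + a) / (2 y1)
s = (3*3^2 + 15) / (2*3) mod 17 = 7
x3 = s^2 - 2 x1 mod 17 = 7^2 - 2*3 = 9
y3 = s (x1 - x3) - y1 mod 17 = 7 * (3 - 9) - 3 = 6

2P = (9, 6)


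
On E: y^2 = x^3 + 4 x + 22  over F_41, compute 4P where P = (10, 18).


k = 4 = 100_2 (binary, LSB first: 001)
Double-and-add from P = (10, 18):
  bit 0 = 0: acc unchanged = O
  bit 1 = 0: acc unchanged = O
  bit 2 = 1: acc = O + (26, 21) = (26, 21)

4P = (26, 21)


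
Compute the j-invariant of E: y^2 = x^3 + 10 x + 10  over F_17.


Delta = -16(4 a^3 + 27 b^2) mod 17 = 2
-1728 * (4 a)^3 = -1728 * (4*10)^3 mod 17 = 4
j = 4 * 2^(-1) mod 17 = 2

j = 2 (mod 17)


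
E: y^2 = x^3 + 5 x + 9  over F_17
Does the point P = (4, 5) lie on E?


Check whether y^2 = x^3 + 5 x + 9 (mod 17) for (x, y) = (4, 5).
LHS: y^2 = 5^2 mod 17 = 8
RHS: x^3 + 5 x + 9 = 4^3 + 5*4 + 9 mod 17 = 8
LHS = RHS

Yes, on the curve


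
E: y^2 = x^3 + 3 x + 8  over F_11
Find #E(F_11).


For each x in F_11, count y with y^2 = x^3 + 3 x + 8 mod 11:
  x = 1: RHS = 1, y in [1, 10]  -> 2 point(s)
  x = 2: RHS = 0, y in [0]  -> 1 point(s)
  x = 3: RHS = 0, y in [0]  -> 1 point(s)
  x = 5: RHS = 5, y in [4, 7]  -> 2 point(s)
  x = 6: RHS = 0, y in [0]  -> 1 point(s)
  x = 7: RHS = 9, y in [3, 8]  -> 2 point(s)
  x = 8: RHS = 5, y in [4, 7]  -> 2 point(s)
  x = 9: RHS = 5, y in [4, 7]  -> 2 point(s)
  x = 10: RHS = 4, y in [2, 9]  -> 2 point(s)
Affine points: 15. Add the point at infinity: total = 16.

#E(F_11) = 16


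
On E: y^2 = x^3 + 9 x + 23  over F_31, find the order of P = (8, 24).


Compute successive multiples of P until we hit O:
  1P = (8, 24)
  2P = (22, 22)
  3P = (20, 22)
  4P = (28, 0)
  5P = (20, 9)
  6P = (22, 9)
  7P = (8, 7)
  8P = O

ord(P) = 8


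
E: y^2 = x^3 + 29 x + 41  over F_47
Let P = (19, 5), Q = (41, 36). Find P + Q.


P != Q, so use the chord formula.
s = (y2 - y1) / (x2 - x1) = (31) / (22) mod 47 = 42
x3 = s^2 - x1 - x2 mod 47 = 42^2 - 19 - 41 = 12
y3 = s (x1 - x3) - y1 mod 47 = 42 * (19 - 12) - 5 = 7

P + Q = (12, 7)


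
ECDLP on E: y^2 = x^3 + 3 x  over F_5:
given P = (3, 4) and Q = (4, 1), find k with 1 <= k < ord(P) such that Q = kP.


Enumerate multiples of P until we hit Q = (4, 1):
  1P = (3, 4)
  2P = (4, 1)
Match found at i = 2.

k = 2


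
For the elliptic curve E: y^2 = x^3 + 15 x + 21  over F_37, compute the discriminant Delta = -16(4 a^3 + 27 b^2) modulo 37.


4 a^3 + 27 b^2 = 4*15^3 + 27*21^2 = 13500 + 11907 = 25407
Delta = -16 * (25407) = -406512
Delta mod 37 = 7

Delta = 7 (mod 37)


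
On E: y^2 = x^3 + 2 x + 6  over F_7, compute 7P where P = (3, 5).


k = 7 = 111_2 (binary, LSB first: 111)
Double-and-add from P = (3, 5):
  bit 0 = 1: acc = O + (3, 5) = (3, 5)
  bit 1 = 1: acc = (3, 5) + (5, 6) = (1, 3)
  bit 2 = 1: acc = (1, 3) + (4, 1) = (4, 6)

7P = (4, 6)


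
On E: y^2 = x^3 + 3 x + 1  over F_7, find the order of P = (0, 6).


Compute successive multiples of P until we hit O:
  1P = (0, 6)
  2P = (4, 0)
  3P = (0, 1)
  4P = O

ord(P) = 4


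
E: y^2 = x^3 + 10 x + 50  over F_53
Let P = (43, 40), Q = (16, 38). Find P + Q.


P != Q, so use the chord formula.
s = (y2 - y1) / (x2 - x1) = (51) / (26) mod 53 = 4
x3 = s^2 - x1 - x2 mod 53 = 4^2 - 43 - 16 = 10
y3 = s (x1 - x3) - y1 mod 53 = 4 * (43 - 10) - 40 = 39

P + Q = (10, 39)


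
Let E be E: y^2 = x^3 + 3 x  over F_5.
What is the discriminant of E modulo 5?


4 a^3 + 27 b^2 = 4*3^3 + 27*0^2 = 108 + 0 = 108
Delta = -16 * (108) = -1728
Delta mod 5 = 2

Delta = 2 (mod 5)


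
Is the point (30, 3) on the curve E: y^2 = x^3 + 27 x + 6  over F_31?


Check whether y^2 = x^3 + 27 x + 6 (mod 31) for (x, y) = (30, 3).
LHS: y^2 = 3^2 mod 31 = 9
RHS: x^3 + 27 x + 6 = 30^3 + 27*30 + 6 mod 31 = 9
LHS = RHS

Yes, on the curve


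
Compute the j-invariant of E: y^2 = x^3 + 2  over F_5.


Delta = -16(4 a^3 + 27 b^2) mod 5 = 2
-1728 * (4 a)^3 = -1728 * (4*0)^3 mod 5 = 0
j = 0 * 2^(-1) mod 5 = 0

j = 0 (mod 5)


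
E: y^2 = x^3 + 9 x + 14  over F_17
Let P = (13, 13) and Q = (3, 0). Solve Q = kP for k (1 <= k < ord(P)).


Enumerate multiples of P until we hit Q = (3, 0):
  1P = (13, 13)
  2P = (16, 2)
  3P = (9, 12)
  4P = (11, 13)
  5P = (10, 4)
  6P = (3, 0)
Match found at i = 6.

k = 6


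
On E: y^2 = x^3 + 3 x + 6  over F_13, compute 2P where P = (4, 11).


Doubling: s = (3 x1^2 + a) / (2 y1)
s = (3*4^2 + 3) / (2*11) mod 13 = 10
x3 = s^2 - 2 x1 mod 13 = 10^2 - 2*4 = 1
y3 = s (x1 - x3) - y1 mod 13 = 10 * (4 - 1) - 11 = 6

2P = (1, 6)


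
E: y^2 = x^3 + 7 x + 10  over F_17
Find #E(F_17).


For each x in F_17, count y with y^2 = x^3 + 7 x + 10 mod 17:
  x = 1: RHS = 1, y in [1, 16]  -> 2 point(s)
  x = 2: RHS = 15, y in [7, 10]  -> 2 point(s)
  x = 4: RHS = 0, y in [0]  -> 1 point(s)
  x = 5: RHS = 0, y in [0]  -> 1 point(s)
  x = 6: RHS = 13, y in [8, 9]  -> 2 point(s)
  x = 8: RHS = 0, y in [0]  -> 1 point(s)
  x = 10: RHS = 9, y in [3, 14]  -> 2 point(s)
  x = 14: RHS = 13, y in [8, 9]  -> 2 point(s)
  x = 16: RHS = 2, y in [6, 11]  -> 2 point(s)
Affine points: 15. Add the point at infinity: total = 16.

#E(F_17) = 16


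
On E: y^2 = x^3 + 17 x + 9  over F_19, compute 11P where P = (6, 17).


k = 11 = 1011_2 (binary, LSB first: 1101)
Double-and-add from P = (6, 17):
  bit 0 = 1: acc = O + (6, 17) = (6, 17)
  bit 1 = 1: acc = (6, 17) + (11, 11) = (8, 12)
  bit 2 = 0: acc unchanged = (8, 12)
  bit 3 = 1: acc = (8, 12) + (10, 18) = (10, 1)

11P = (10, 1)


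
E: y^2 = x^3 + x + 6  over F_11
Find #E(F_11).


For each x in F_11, count y with y^2 = x^3 + 1 x + 6 mod 11:
  x = 2: RHS = 5, y in [4, 7]  -> 2 point(s)
  x = 3: RHS = 3, y in [5, 6]  -> 2 point(s)
  x = 5: RHS = 4, y in [2, 9]  -> 2 point(s)
  x = 7: RHS = 4, y in [2, 9]  -> 2 point(s)
  x = 8: RHS = 9, y in [3, 8]  -> 2 point(s)
  x = 10: RHS = 4, y in [2, 9]  -> 2 point(s)
Affine points: 12. Add the point at infinity: total = 13.

#E(F_11) = 13


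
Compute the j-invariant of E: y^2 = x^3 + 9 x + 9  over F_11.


Delta = -16(4 a^3 + 27 b^2) mod 11 = 5
-1728 * (4 a)^3 = -1728 * (4*9)^3 mod 11 = 6
j = 6 * 5^(-1) mod 11 = 10

j = 10 (mod 11)


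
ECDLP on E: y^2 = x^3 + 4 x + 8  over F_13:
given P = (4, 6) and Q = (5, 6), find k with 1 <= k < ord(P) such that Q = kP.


Enumerate multiples of P until we hit Q = (5, 6):
  1P = (4, 6)
  2P = (5, 7)
  3P = (5, 6)
Match found at i = 3.

k = 3


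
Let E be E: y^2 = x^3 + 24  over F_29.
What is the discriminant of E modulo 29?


4 a^3 + 27 b^2 = 4*0^3 + 27*24^2 = 0 + 15552 = 15552
Delta = -16 * (15552) = -248832
Delta mod 29 = 17

Delta = 17 (mod 29)


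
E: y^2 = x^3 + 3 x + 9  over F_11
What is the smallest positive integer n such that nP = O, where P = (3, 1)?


Compute successive multiples of P until we hit O:
  1P = (3, 1)
  2P = (10, 4)
  3P = (2, 1)
  4P = (6, 10)
  5P = (0, 8)
  6P = (0, 3)
  7P = (6, 1)
  8P = (2, 10)
  ... (continuing to 11P)
  11P = O

ord(P) = 11


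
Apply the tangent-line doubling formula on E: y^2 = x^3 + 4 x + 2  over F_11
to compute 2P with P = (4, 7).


Doubling: s = (3 x1^2 + a) / (2 y1)
s = (3*4^2 + 4) / (2*7) mod 11 = 10
x3 = s^2 - 2 x1 mod 11 = 10^2 - 2*4 = 4
y3 = s (x1 - x3) - y1 mod 11 = 10 * (4 - 4) - 7 = 4

2P = (4, 4)


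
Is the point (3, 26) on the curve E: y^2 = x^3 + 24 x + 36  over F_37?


Check whether y^2 = x^3 + 24 x + 36 (mod 37) for (x, y) = (3, 26).
LHS: y^2 = 26^2 mod 37 = 10
RHS: x^3 + 24 x + 36 = 3^3 + 24*3 + 36 mod 37 = 24
LHS != RHS

No, not on the curve


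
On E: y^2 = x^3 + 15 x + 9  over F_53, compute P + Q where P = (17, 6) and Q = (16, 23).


P != Q, so use the chord formula.
s = (y2 - y1) / (x2 - x1) = (17) / (52) mod 53 = 36
x3 = s^2 - x1 - x2 mod 53 = 36^2 - 17 - 16 = 44
y3 = s (x1 - x3) - y1 mod 53 = 36 * (17 - 44) - 6 = 29

P + Q = (44, 29)


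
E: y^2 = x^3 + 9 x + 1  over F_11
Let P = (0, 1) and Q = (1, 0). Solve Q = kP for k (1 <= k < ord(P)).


Enumerate multiples of P until we hit Q = (1, 0):
  1P = (0, 1)
  2P = (1, 0)
Match found at i = 2.

k = 2


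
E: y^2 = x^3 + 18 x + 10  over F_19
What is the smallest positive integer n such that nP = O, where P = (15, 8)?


Compute successive multiples of P until we hit O:
  1P = (15, 8)
  2P = (17, 17)
  3P = (12, 15)
  4P = (8, 1)
  5P = (16, 10)
  6P = (11, 0)
  7P = (16, 9)
  8P = (8, 18)
  ... (continuing to 12P)
  12P = O

ord(P) = 12


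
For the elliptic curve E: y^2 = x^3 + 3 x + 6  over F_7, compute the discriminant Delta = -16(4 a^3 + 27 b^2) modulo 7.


4 a^3 + 27 b^2 = 4*3^3 + 27*6^2 = 108 + 972 = 1080
Delta = -16 * (1080) = -17280
Delta mod 7 = 3

Delta = 3 (mod 7)


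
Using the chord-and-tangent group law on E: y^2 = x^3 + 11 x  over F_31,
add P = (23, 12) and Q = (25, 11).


P != Q, so use the chord formula.
s = (y2 - y1) / (x2 - x1) = (30) / (2) mod 31 = 15
x3 = s^2 - x1 - x2 mod 31 = 15^2 - 23 - 25 = 22
y3 = s (x1 - x3) - y1 mod 31 = 15 * (23 - 22) - 12 = 3

P + Q = (22, 3)


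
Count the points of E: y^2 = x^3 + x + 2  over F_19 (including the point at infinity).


For each x in F_19, count y with y^2 = x^3 + 1 x + 2 mod 19:
  x = 1: RHS = 4, y in [2, 17]  -> 2 point(s)
  x = 8: RHS = 9, y in [3, 16]  -> 2 point(s)
  x = 10: RHS = 5, y in [9, 10]  -> 2 point(s)
  x = 14: RHS = 5, y in [9, 10]  -> 2 point(s)
  x = 17: RHS = 11, y in [7, 12]  -> 2 point(s)
  x = 18: RHS = 0, y in [0]  -> 1 point(s)
Affine points: 11. Add the point at infinity: total = 12.

#E(F_19) = 12
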